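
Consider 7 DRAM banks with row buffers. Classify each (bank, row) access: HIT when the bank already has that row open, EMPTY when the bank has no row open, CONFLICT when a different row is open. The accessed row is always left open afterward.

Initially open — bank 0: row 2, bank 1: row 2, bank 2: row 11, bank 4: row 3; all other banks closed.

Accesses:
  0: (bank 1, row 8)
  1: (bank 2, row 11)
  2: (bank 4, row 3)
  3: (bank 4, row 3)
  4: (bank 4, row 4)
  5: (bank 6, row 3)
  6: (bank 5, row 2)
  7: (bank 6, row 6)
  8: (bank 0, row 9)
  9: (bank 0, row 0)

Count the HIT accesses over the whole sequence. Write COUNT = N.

COUNT = 3

#0 (1,8) C  (was 2)
#1 (2,11) H  (was 11)
#2 (4,3) H  (was 3)
#3 (4,3) H  (was 3)
#4 (4,4) C  (was 3)
#5 (6,3) E
#6 (5,2) E
#7 (6,6) C  (was 3)
#8 (0,9) C  (was 2)
#9 (0,0) C  (was 9)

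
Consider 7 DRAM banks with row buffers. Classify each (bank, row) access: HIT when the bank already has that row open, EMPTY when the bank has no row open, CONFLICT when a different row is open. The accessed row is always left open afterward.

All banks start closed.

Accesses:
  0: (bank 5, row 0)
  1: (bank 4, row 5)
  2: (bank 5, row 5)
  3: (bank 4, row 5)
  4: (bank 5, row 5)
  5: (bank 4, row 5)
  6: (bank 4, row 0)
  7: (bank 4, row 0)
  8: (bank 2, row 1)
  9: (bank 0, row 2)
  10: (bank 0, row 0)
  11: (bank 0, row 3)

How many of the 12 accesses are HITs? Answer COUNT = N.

#0 (5,0) E
#1 (4,5) E
#2 (5,5) C  (was 0)
#3 (4,5) H  (was 5)
#4 (5,5) H  (was 5)
#5 (4,5) H  (was 5)
#6 (4,0) C  (was 5)
#7 (4,0) H  (was 0)
#8 (2,1) E
#9 (0,2) E
#10 (0,0) C  (was 2)
#11 (0,3) C  (was 0)

COUNT = 4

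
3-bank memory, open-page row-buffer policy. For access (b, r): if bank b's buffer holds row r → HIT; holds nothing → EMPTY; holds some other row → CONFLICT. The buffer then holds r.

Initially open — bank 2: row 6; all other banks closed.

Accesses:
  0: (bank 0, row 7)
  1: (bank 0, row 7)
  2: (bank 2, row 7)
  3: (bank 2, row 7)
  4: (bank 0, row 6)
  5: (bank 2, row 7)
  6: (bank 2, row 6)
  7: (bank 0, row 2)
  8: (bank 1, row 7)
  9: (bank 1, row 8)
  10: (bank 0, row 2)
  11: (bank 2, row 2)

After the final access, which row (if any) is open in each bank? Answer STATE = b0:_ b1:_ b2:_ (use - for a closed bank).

step 0: bank0 None->7 [EMPTY]
step 1: bank0 7->7 [HIT]
step 2: bank2 6->7 [CONFLICT]
step 3: bank2 7->7 [HIT]
step 4: bank0 7->6 [CONFLICT]
step 5: bank2 7->7 [HIT]
step 6: bank2 7->6 [CONFLICT]
step 7: bank0 6->2 [CONFLICT]
step 8: bank1 None->7 [EMPTY]
step 9: bank1 7->8 [CONFLICT]
step 10: bank0 2->2 [HIT]
step 11: bank2 6->2 [CONFLICT]

STATE = b0:2 b1:8 b2:2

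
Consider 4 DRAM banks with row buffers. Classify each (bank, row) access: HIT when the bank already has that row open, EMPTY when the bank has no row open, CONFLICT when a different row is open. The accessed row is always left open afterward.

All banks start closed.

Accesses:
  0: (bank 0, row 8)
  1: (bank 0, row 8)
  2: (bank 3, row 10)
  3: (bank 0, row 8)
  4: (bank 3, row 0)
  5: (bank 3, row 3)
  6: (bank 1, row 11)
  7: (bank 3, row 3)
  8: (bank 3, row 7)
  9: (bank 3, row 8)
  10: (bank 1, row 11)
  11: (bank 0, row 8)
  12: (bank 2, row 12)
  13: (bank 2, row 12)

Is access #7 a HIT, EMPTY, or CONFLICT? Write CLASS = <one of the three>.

0: bank 0 row 8 — prev None → EMPTY
1: bank 0 row 8 — prev 8 → HIT
2: bank 3 row 10 — prev None → EMPTY
3: bank 0 row 8 — prev 8 → HIT
4: bank 3 row 0 — prev 10 → CONFLICT
5: bank 3 row 3 — prev 0 → CONFLICT
6: bank 1 row 11 — prev None → EMPTY
7: bank 3 row 3 — prev 3 → HIT
8: bank 3 row 7 — prev 3 → CONFLICT
9: bank 3 row 8 — prev 7 → CONFLICT
10: bank 1 row 11 — prev 11 → HIT
11: bank 0 row 8 — prev 8 → HIT
12: bank 2 row 12 — prev None → EMPTY
13: bank 2 row 12 — prev 12 → HIT

CLASS = HIT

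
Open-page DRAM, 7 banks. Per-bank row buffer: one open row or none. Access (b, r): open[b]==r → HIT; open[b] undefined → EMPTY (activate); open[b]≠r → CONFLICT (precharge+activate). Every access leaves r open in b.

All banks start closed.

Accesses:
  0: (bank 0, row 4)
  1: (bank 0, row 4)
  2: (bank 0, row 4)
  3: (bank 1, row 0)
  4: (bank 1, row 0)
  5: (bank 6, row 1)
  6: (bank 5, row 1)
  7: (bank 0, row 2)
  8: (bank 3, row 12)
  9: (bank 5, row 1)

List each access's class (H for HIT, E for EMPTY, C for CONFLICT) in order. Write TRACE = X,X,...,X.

step 0: bank0 None->4 [EMPTY]
step 1: bank0 4->4 [HIT]
step 2: bank0 4->4 [HIT]
step 3: bank1 None->0 [EMPTY]
step 4: bank1 0->0 [HIT]
step 5: bank6 None->1 [EMPTY]
step 6: bank5 None->1 [EMPTY]
step 7: bank0 4->2 [CONFLICT]
step 8: bank3 None->12 [EMPTY]
step 9: bank5 1->1 [HIT]

TRACE = E,H,H,E,H,E,E,C,E,H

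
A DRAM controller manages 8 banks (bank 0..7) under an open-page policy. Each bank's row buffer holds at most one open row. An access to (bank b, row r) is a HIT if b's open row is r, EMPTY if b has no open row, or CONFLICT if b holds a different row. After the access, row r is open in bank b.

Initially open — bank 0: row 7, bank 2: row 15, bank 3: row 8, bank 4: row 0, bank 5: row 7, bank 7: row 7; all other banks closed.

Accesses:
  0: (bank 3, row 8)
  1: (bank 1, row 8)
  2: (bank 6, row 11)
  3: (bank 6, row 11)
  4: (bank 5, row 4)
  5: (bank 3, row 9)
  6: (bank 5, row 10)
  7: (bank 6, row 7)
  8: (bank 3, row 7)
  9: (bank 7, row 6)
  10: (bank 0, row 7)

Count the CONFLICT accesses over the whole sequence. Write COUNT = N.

COUNT = 6

0: bank 3 row 8 — prev 8 → HIT
1: bank 1 row 8 — prev None → EMPTY
2: bank 6 row 11 — prev None → EMPTY
3: bank 6 row 11 — prev 11 → HIT
4: bank 5 row 4 — prev 7 → CONFLICT
5: bank 3 row 9 — prev 8 → CONFLICT
6: bank 5 row 10 — prev 4 → CONFLICT
7: bank 6 row 7 — prev 11 → CONFLICT
8: bank 3 row 7 — prev 9 → CONFLICT
9: bank 7 row 6 — prev 7 → CONFLICT
10: bank 0 row 7 — prev 7 → HIT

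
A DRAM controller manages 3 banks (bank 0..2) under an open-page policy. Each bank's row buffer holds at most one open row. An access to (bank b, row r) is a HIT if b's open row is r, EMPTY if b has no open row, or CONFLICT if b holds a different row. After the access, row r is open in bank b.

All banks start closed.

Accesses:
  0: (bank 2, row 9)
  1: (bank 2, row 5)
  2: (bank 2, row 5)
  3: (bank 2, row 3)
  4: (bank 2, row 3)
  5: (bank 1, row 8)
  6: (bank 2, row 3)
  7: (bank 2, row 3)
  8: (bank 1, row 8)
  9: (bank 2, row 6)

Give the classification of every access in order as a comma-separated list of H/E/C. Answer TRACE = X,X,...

step 0: bank2 None->9 [EMPTY]
step 1: bank2 9->5 [CONFLICT]
step 2: bank2 5->5 [HIT]
step 3: bank2 5->3 [CONFLICT]
step 4: bank2 3->3 [HIT]
step 5: bank1 None->8 [EMPTY]
step 6: bank2 3->3 [HIT]
step 7: bank2 3->3 [HIT]
step 8: bank1 8->8 [HIT]
step 9: bank2 3->6 [CONFLICT]

TRACE = E,C,H,C,H,E,H,H,H,C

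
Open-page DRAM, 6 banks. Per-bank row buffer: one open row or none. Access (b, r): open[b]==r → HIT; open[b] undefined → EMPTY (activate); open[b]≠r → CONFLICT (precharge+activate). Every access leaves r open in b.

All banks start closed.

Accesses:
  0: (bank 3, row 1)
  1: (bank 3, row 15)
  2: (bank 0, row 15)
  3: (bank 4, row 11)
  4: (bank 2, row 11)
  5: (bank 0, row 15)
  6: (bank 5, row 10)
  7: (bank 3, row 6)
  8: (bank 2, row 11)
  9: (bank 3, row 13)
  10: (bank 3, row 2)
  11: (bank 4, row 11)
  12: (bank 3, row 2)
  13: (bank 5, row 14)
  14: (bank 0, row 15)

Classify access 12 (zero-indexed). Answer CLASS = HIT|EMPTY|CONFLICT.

CLASS = HIT

0: bank 3 row 1 — prev None → EMPTY
1: bank 3 row 15 — prev 1 → CONFLICT
2: bank 0 row 15 — prev None → EMPTY
3: bank 4 row 11 — prev None → EMPTY
4: bank 2 row 11 — prev None → EMPTY
5: bank 0 row 15 — prev 15 → HIT
6: bank 5 row 10 — prev None → EMPTY
7: bank 3 row 6 — prev 15 → CONFLICT
8: bank 2 row 11 — prev 11 → HIT
9: bank 3 row 13 — prev 6 → CONFLICT
10: bank 3 row 2 — prev 13 → CONFLICT
11: bank 4 row 11 — prev 11 → HIT
12: bank 3 row 2 — prev 2 → HIT
13: bank 5 row 14 — prev 10 → CONFLICT
14: bank 0 row 15 — prev 15 → HIT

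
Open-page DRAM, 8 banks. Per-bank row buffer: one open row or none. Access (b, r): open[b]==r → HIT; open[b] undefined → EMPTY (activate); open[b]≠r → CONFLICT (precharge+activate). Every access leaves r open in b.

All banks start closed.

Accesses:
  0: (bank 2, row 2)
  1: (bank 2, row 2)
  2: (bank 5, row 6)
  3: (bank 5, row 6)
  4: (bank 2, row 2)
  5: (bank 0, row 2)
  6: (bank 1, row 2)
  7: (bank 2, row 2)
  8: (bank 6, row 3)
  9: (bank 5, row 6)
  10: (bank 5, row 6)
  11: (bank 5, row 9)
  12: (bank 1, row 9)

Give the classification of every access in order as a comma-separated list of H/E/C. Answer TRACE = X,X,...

TRACE = E,H,E,H,H,E,E,H,E,H,H,C,C

0: bank 2 row 2 — prev None → EMPTY
1: bank 2 row 2 — prev 2 → HIT
2: bank 5 row 6 — prev None → EMPTY
3: bank 5 row 6 — prev 6 → HIT
4: bank 2 row 2 — prev 2 → HIT
5: bank 0 row 2 — prev None → EMPTY
6: bank 1 row 2 — prev None → EMPTY
7: bank 2 row 2 — prev 2 → HIT
8: bank 6 row 3 — prev None → EMPTY
9: bank 5 row 6 — prev 6 → HIT
10: bank 5 row 6 — prev 6 → HIT
11: bank 5 row 9 — prev 6 → CONFLICT
12: bank 1 row 9 — prev 2 → CONFLICT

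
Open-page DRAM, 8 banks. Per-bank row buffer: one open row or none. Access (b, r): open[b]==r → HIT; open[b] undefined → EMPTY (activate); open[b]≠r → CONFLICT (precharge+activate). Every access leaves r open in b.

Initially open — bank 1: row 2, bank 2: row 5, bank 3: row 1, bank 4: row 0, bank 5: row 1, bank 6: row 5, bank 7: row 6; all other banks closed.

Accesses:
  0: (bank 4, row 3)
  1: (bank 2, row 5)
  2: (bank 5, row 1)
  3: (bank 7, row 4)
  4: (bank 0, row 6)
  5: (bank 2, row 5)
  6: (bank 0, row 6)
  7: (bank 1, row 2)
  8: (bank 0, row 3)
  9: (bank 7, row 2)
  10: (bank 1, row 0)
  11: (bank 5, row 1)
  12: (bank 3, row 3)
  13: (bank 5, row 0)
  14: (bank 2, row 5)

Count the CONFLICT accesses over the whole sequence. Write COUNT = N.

COUNT = 7

step 0: bank4 0->3 [CONFLICT]
step 1: bank2 5->5 [HIT]
step 2: bank5 1->1 [HIT]
step 3: bank7 6->4 [CONFLICT]
step 4: bank0 None->6 [EMPTY]
step 5: bank2 5->5 [HIT]
step 6: bank0 6->6 [HIT]
step 7: bank1 2->2 [HIT]
step 8: bank0 6->3 [CONFLICT]
step 9: bank7 4->2 [CONFLICT]
step 10: bank1 2->0 [CONFLICT]
step 11: bank5 1->1 [HIT]
step 12: bank3 1->3 [CONFLICT]
step 13: bank5 1->0 [CONFLICT]
step 14: bank2 5->5 [HIT]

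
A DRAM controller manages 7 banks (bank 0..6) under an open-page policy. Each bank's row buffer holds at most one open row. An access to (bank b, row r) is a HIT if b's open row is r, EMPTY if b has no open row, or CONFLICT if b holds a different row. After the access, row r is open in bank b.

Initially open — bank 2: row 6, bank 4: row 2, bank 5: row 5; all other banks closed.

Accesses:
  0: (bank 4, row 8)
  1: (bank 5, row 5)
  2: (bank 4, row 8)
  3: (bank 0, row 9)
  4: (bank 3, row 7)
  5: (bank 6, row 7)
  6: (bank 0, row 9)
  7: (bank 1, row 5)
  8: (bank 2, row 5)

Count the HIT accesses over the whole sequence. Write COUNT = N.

step 0: bank4 2->8 [CONFLICT]
step 1: bank5 5->5 [HIT]
step 2: bank4 8->8 [HIT]
step 3: bank0 None->9 [EMPTY]
step 4: bank3 None->7 [EMPTY]
step 5: bank6 None->7 [EMPTY]
step 6: bank0 9->9 [HIT]
step 7: bank1 None->5 [EMPTY]
step 8: bank2 6->5 [CONFLICT]

COUNT = 3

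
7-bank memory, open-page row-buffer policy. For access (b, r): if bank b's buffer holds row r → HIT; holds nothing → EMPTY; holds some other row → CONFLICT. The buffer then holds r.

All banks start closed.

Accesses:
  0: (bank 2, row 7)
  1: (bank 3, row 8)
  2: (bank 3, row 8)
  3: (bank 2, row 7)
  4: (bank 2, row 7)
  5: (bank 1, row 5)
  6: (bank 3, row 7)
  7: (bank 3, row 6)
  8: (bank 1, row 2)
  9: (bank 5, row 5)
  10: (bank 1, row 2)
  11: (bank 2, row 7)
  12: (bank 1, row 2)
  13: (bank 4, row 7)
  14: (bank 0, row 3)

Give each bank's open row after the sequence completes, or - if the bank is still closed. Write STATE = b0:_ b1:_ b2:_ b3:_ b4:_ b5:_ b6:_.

step 0: bank2 None->7 [EMPTY]
step 1: bank3 None->8 [EMPTY]
step 2: bank3 8->8 [HIT]
step 3: bank2 7->7 [HIT]
step 4: bank2 7->7 [HIT]
step 5: bank1 None->5 [EMPTY]
step 6: bank3 8->7 [CONFLICT]
step 7: bank3 7->6 [CONFLICT]
step 8: bank1 5->2 [CONFLICT]
step 9: bank5 None->5 [EMPTY]
step 10: bank1 2->2 [HIT]
step 11: bank2 7->7 [HIT]
step 12: bank1 2->2 [HIT]
step 13: bank4 None->7 [EMPTY]
step 14: bank0 None->3 [EMPTY]

STATE = b0:3 b1:2 b2:7 b3:6 b4:7 b5:5 b6:-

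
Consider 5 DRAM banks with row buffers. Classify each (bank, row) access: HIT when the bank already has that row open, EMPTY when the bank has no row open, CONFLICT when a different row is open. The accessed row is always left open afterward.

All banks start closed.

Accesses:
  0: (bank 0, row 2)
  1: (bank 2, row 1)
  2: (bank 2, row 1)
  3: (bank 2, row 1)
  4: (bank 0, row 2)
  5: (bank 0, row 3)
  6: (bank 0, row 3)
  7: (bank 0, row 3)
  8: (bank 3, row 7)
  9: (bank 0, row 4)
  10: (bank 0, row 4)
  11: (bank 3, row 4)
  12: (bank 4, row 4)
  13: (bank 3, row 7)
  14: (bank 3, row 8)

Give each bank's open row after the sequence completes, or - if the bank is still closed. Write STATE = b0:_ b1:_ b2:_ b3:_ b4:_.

step 0: bank0 None->2 [EMPTY]
step 1: bank2 None->1 [EMPTY]
step 2: bank2 1->1 [HIT]
step 3: bank2 1->1 [HIT]
step 4: bank0 2->2 [HIT]
step 5: bank0 2->3 [CONFLICT]
step 6: bank0 3->3 [HIT]
step 7: bank0 3->3 [HIT]
step 8: bank3 None->7 [EMPTY]
step 9: bank0 3->4 [CONFLICT]
step 10: bank0 4->4 [HIT]
step 11: bank3 7->4 [CONFLICT]
step 12: bank4 None->4 [EMPTY]
step 13: bank3 4->7 [CONFLICT]
step 14: bank3 7->8 [CONFLICT]

STATE = b0:4 b1:- b2:1 b3:8 b4:4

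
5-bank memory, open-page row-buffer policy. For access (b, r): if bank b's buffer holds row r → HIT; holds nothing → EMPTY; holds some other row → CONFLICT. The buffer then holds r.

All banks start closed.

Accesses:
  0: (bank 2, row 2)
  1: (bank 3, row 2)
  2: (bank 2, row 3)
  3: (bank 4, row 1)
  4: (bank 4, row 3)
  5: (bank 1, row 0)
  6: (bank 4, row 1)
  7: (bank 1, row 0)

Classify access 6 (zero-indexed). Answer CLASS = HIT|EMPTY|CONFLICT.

step 0: bank2 None->2 [EMPTY]
step 1: bank3 None->2 [EMPTY]
step 2: bank2 2->3 [CONFLICT]
step 3: bank4 None->1 [EMPTY]
step 4: bank4 1->3 [CONFLICT]
step 5: bank1 None->0 [EMPTY]
step 6: bank4 3->1 [CONFLICT]
step 7: bank1 0->0 [HIT]

CLASS = CONFLICT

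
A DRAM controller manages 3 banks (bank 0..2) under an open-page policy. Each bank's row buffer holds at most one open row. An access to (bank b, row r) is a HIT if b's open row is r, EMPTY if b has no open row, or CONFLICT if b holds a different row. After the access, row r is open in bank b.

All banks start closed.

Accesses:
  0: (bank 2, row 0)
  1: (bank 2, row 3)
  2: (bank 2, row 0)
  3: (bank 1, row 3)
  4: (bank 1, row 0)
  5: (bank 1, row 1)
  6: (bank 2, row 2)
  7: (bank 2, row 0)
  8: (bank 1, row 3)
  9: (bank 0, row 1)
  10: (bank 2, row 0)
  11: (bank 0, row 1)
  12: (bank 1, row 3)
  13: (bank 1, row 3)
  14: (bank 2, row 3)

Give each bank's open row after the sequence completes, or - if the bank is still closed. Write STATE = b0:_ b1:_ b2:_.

STATE = b0:1 b1:3 b2:3

  [0] b2 r0: no row ⇒ E
  [1] b2 r3: had r0 ⇒ C
  [2] b2 r0: had r3 ⇒ C
  [3] b1 r3: no row ⇒ E
  [4] b1 r0: had r3 ⇒ C
  [5] b1 r1: had r0 ⇒ C
  [6] b2 r2: had r0 ⇒ C
  [7] b2 r0: had r2 ⇒ C
  [8] b1 r3: had r1 ⇒ C
  [9] b0 r1: no row ⇒ E
  [10] b2 r0: had r0 ⇒ H
  [11] b0 r1: had r1 ⇒ H
  [12] b1 r3: had r3 ⇒ H
  [13] b1 r3: had r3 ⇒ H
  [14] b2 r3: had r0 ⇒ C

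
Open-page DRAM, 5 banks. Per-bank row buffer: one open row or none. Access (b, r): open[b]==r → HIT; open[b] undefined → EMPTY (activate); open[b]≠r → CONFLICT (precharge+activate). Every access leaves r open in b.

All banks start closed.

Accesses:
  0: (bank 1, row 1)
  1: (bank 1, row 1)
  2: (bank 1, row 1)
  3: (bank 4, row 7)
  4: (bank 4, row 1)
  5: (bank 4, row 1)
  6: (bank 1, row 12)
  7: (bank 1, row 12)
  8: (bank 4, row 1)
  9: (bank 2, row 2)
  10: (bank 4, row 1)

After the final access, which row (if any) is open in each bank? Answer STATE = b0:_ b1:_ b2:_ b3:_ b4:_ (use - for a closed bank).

#0 (1,1) E
#1 (1,1) H  (was 1)
#2 (1,1) H  (was 1)
#3 (4,7) E
#4 (4,1) C  (was 7)
#5 (4,1) H  (was 1)
#6 (1,12) C  (was 1)
#7 (1,12) H  (was 12)
#8 (4,1) H  (was 1)
#9 (2,2) E
#10 (4,1) H  (was 1)

STATE = b0:- b1:12 b2:2 b3:- b4:1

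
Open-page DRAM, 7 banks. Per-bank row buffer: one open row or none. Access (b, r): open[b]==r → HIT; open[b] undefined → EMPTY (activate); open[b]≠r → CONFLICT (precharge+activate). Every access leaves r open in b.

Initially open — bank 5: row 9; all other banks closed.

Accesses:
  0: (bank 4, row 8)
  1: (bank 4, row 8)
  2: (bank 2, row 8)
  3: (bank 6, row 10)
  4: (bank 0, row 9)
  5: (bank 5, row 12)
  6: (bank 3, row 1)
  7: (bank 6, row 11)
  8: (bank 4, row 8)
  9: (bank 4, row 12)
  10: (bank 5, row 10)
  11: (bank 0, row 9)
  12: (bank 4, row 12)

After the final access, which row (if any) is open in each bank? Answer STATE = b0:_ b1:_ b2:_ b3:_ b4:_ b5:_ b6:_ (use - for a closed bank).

STATE = b0:9 b1:- b2:8 b3:1 b4:12 b5:10 b6:11

step 0: bank4 None->8 [EMPTY]
step 1: bank4 8->8 [HIT]
step 2: bank2 None->8 [EMPTY]
step 3: bank6 None->10 [EMPTY]
step 4: bank0 None->9 [EMPTY]
step 5: bank5 9->12 [CONFLICT]
step 6: bank3 None->1 [EMPTY]
step 7: bank6 10->11 [CONFLICT]
step 8: bank4 8->8 [HIT]
step 9: bank4 8->12 [CONFLICT]
step 10: bank5 12->10 [CONFLICT]
step 11: bank0 9->9 [HIT]
step 12: bank4 12->12 [HIT]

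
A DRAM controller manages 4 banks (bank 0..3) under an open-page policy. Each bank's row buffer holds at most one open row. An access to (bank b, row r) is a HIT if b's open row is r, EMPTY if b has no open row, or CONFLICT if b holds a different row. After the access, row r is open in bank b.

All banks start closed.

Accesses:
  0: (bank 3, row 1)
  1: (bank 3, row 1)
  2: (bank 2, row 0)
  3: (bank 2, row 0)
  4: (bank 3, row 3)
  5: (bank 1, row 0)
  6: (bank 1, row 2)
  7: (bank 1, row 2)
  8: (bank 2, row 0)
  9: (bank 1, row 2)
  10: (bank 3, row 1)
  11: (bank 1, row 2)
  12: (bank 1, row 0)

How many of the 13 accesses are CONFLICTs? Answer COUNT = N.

COUNT = 4

  [0] b3 r1: no row ⇒ E
  [1] b3 r1: had r1 ⇒ H
  [2] b2 r0: no row ⇒ E
  [3] b2 r0: had r0 ⇒ H
  [4] b3 r3: had r1 ⇒ C
  [5] b1 r0: no row ⇒ E
  [6] b1 r2: had r0 ⇒ C
  [7] b1 r2: had r2 ⇒ H
  [8] b2 r0: had r0 ⇒ H
  [9] b1 r2: had r2 ⇒ H
  [10] b3 r1: had r3 ⇒ C
  [11] b1 r2: had r2 ⇒ H
  [12] b1 r0: had r2 ⇒ C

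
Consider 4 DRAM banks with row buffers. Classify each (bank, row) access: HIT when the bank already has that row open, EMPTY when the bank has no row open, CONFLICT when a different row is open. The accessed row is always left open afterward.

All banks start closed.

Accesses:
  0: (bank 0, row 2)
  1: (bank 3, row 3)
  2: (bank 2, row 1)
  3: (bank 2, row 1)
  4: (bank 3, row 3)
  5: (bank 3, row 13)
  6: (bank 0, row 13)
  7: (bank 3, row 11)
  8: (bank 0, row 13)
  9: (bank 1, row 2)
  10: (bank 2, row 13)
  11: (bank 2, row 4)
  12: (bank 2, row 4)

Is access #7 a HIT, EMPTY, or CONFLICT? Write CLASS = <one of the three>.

CLASS = CONFLICT

  [0] b0 r2: no row ⇒ E
  [1] b3 r3: no row ⇒ E
  [2] b2 r1: no row ⇒ E
  [3] b2 r1: had r1 ⇒ H
  [4] b3 r3: had r3 ⇒ H
  [5] b3 r13: had r3 ⇒ C
  [6] b0 r13: had r2 ⇒ C
  [7] b3 r11: had r13 ⇒ C
  [8] b0 r13: had r13 ⇒ H
  [9] b1 r2: no row ⇒ E
  [10] b2 r13: had r1 ⇒ C
  [11] b2 r4: had r13 ⇒ C
  [12] b2 r4: had r4 ⇒ H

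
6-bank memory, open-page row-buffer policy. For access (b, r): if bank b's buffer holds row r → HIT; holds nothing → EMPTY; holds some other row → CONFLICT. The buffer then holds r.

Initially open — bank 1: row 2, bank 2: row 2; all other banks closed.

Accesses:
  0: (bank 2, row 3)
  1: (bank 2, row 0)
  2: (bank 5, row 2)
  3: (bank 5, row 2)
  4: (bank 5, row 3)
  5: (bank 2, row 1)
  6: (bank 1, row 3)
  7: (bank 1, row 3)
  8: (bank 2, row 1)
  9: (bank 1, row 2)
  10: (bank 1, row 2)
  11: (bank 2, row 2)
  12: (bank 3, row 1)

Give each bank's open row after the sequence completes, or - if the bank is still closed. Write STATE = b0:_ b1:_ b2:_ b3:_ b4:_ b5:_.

STATE = b0:- b1:2 b2:2 b3:1 b4:- b5:3

#0 (2,3) C  (was 2)
#1 (2,0) C  (was 3)
#2 (5,2) E
#3 (5,2) H  (was 2)
#4 (5,3) C  (was 2)
#5 (2,1) C  (was 0)
#6 (1,3) C  (was 2)
#7 (1,3) H  (was 3)
#8 (2,1) H  (was 1)
#9 (1,2) C  (was 3)
#10 (1,2) H  (was 2)
#11 (2,2) C  (was 1)
#12 (3,1) E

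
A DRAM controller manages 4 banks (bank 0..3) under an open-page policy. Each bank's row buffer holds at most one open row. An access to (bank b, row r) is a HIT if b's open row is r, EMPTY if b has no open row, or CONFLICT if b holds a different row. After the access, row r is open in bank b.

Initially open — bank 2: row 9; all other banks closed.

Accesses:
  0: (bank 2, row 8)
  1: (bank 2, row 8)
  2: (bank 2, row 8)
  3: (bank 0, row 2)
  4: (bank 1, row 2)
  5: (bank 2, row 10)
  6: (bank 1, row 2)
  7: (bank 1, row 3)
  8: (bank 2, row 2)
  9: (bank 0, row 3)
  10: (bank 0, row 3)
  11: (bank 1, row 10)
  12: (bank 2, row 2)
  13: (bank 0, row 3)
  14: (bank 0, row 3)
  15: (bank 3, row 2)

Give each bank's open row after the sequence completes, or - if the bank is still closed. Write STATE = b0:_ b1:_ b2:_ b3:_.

0: bank 2 row 8 — prev 9 → CONFLICT
1: bank 2 row 8 — prev 8 → HIT
2: bank 2 row 8 — prev 8 → HIT
3: bank 0 row 2 — prev None → EMPTY
4: bank 1 row 2 — prev None → EMPTY
5: bank 2 row 10 — prev 8 → CONFLICT
6: bank 1 row 2 — prev 2 → HIT
7: bank 1 row 3 — prev 2 → CONFLICT
8: bank 2 row 2 — prev 10 → CONFLICT
9: bank 0 row 3 — prev 2 → CONFLICT
10: bank 0 row 3 — prev 3 → HIT
11: bank 1 row 10 — prev 3 → CONFLICT
12: bank 2 row 2 — prev 2 → HIT
13: bank 0 row 3 — prev 3 → HIT
14: bank 0 row 3 — prev 3 → HIT
15: bank 3 row 2 — prev None → EMPTY

STATE = b0:3 b1:10 b2:2 b3:2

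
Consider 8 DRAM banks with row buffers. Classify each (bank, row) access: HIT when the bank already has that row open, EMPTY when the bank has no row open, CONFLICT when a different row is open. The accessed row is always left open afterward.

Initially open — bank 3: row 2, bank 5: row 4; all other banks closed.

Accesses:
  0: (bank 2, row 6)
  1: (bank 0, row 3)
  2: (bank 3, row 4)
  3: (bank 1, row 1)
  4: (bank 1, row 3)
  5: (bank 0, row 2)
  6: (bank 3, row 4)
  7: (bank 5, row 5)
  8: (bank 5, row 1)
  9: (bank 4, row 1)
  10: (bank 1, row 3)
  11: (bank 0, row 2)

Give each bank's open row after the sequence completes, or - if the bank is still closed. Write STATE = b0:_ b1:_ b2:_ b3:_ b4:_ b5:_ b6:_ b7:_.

#0 (2,6) E
#1 (0,3) E
#2 (3,4) C  (was 2)
#3 (1,1) E
#4 (1,3) C  (was 1)
#5 (0,2) C  (was 3)
#6 (3,4) H  (was 4)
#7 (5,5) C  (was 4)
#8 (5,1) C  (was 5)
#9 (4,1) E
#10 (1,3) H  (was 3)
#11 (0,2) H  (was 2)

STATE = b0:2 b1:3 b2:6 b3:4 b4:1 b5:1 b6:- b7:-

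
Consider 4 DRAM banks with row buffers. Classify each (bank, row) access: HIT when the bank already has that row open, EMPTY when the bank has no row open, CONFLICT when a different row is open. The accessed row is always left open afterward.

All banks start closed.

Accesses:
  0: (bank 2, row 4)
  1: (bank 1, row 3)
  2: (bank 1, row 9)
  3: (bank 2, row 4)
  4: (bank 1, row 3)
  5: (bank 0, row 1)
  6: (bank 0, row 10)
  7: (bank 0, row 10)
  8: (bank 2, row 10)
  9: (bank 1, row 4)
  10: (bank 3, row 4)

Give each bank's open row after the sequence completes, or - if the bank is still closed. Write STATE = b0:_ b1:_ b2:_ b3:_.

STATE = b0:10 b1:4 b2:10 b3:4

#0 (2,4) E
#1 (1,3) E
#2 (1,9) C  (was 3)
#3 (2,4) H  (was 4)
#4 (1,3) C  (was 9)
#5 (0,1) E
#6 (0,10) C  (was 1)
#7 (0,10) H  (was 10)
#8 (2,10) C  (was 4)
#9 (1,4) C  (was 3)
#10 (3,4) E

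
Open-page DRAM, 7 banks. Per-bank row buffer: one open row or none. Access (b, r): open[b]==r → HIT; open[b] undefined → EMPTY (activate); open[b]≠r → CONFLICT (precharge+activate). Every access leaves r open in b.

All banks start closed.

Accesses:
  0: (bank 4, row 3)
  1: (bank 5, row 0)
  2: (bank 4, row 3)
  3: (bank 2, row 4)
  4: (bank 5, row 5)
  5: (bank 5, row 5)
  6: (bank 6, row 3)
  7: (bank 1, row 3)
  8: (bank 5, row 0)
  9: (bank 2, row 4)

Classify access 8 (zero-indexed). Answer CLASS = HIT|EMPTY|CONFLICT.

0: bank 4 row 3 — prev None → EMPTY
1: bank 5 row 0 — prev None → EMPTY
2: bank 4 row 3 — prev 3 → HIT
3: bank 2 row 4 — prev None → EMPTY
4: bank 5 row 5 — prev 0 → CONFLICT
5: bank 5 row 5 — prev 5 → HIT
6: bank 6 row 3 — prev None → EMPTY
7: bank 1 row 3 — prev None → EMPTY
8: bank 5 row 0 — prev 5 → CONFLICT
9: bank 2 row 4 — prev 4 → HIT

CLASS = CONFLICT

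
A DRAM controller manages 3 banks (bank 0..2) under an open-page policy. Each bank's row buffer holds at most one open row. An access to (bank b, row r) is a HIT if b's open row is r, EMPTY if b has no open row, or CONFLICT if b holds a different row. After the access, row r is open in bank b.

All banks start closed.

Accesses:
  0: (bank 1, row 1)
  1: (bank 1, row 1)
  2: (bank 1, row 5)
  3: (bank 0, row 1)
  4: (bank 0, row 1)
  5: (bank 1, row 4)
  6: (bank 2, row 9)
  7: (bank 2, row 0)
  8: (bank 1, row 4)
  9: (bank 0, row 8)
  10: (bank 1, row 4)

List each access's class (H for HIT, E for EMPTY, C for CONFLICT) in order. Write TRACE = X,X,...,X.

TRACE = E,H,C,E,H,C,E,C,H,C,H

#0 (1,1) E
#1 (1,1) H  (was 1)
#2 (1,5) C  (was 1)
#3 (0,1) E
#4 (0,1) H  (was 1)
#5 (1,4) C  (was 5)
#6 (2,9) E
#7 (2,0) C  (was 9)
#8 (1,4) H  (was 4)
#9 (0,8) C  (was 1)
#10 (1,4) H  (was 4)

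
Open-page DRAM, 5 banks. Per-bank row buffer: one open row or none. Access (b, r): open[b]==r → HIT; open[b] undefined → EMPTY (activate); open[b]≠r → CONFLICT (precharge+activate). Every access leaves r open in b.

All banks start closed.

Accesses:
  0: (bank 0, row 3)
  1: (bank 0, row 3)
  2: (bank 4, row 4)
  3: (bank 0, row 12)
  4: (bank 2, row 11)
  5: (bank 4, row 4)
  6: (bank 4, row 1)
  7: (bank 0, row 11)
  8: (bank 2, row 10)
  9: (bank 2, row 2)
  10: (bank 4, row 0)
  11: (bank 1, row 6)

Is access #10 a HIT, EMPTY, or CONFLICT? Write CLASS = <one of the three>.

step 0: bank0 None->3 [EMPTY]
step 1: bank0 3->3 [HIT]
step 2: bank4 None->4 [EMPTY]
step 3: bank0 3->12 [CONFLICT]
step 4: bank2 None->11 [EMPTY]
step 5: bank4 4->4 [HIT]
step 6: bank4 4->1 [CONFLICT]
step 7: bank0 12->11 [CONFLICT]
step 8: bank2 11->10 [CONFLICT]
step 9: bank2 10->2 [CONFLICT]
step 10: bank4 1->0 [CONFLICT]
step 11: bank1 None->6 [EMPTY]

CLASS = CONFLICT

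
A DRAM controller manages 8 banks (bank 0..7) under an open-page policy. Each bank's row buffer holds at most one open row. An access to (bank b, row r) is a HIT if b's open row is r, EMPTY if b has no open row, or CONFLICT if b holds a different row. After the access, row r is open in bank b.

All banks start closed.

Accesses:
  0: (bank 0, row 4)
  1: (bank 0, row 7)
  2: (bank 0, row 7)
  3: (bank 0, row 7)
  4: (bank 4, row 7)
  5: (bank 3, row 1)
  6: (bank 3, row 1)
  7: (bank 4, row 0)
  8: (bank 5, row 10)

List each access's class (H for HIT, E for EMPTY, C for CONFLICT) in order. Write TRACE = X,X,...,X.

0: bank 0 row 4 — prev None → EMPTY
1: bank 0 row 7 — prev 4 → CONFLICT
2: bank 0 row 7 — prev 7 → HIT
3: bank 0 row 7 — prev 7 → HIT
4: bank 4 row 7 — prev None → EMPTY
5: bank 3 row 1 — prev None → EMPTY
6: bank 3 row 1 — prev 1 → HIT
7: bank 4 row 0 — prev 7 → CONFLICT
8: bank 5 row 10 — prev None → EMPTY

TRACE = E,C,H,H,E,E,H,C,E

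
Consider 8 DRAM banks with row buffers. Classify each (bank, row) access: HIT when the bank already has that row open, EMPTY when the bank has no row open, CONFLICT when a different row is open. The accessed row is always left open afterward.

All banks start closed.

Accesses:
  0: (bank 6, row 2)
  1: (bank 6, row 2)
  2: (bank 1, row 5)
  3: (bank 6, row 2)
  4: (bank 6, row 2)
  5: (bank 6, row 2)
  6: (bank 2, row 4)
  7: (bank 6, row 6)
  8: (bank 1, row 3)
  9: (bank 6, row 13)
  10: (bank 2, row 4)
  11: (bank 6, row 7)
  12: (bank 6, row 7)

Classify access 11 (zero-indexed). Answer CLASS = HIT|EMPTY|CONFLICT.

#0 (6,2) E
#1 (6,2) H  (was 2)
#2 (1,5) E
#3 (6,2) H  (was 2)
#4 (6,2) H  (was 2)
#5 (6,2) H  (was 2)
#6 (2,4) E
#7 (6,6) C  (was 2)
#8 (1,3) C  (was 5)
#9 (6,13) C  (was 6)
#10 (2,4) H  (was 4)
#11 (6,7) C  (was 13)
#12 (6,7) H  (was 7)

CLASS = CONFLICT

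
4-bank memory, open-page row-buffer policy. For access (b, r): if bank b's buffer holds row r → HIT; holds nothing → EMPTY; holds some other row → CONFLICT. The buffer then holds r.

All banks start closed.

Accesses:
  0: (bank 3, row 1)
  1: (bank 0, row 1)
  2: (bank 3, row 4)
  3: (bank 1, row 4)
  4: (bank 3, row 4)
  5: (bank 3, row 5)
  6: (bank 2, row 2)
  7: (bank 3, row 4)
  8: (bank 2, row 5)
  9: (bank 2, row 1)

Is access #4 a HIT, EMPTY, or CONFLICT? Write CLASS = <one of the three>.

#0 (3,1) E
#1 (0,1) E
#2 (3,4) C  (was 1)
#3 (1,4) E
#4 (3,4) H  (was 4)
#5 (3,5) C  (was 4)
#6 (2,2) E
#7 (3,4) C  (was 5)
#8 (2,5) C  (was 2)
#9 (2,1) C  (was 5)

CLASS = HIT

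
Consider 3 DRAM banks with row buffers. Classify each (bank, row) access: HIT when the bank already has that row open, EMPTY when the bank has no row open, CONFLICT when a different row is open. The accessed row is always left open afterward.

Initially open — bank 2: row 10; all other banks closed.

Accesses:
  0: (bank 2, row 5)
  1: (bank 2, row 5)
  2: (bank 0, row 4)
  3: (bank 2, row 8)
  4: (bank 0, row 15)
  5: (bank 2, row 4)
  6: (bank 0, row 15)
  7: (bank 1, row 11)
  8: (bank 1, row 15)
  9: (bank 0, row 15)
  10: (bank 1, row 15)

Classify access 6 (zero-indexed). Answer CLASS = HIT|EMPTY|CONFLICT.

CLASS = HIT

  [0] b2 r5: had r10 ⇒ C
  [1] b2 r5: had r5 ⇒ H
  [2] b0 r4: no row ⇒ E
  [3] b2 r8: had r5 ⇒ C
  [4] b0 r15: had r4 ⇒ C
  [5] b2 r4: had r8 ⇒ C
  [6] b0 r15: had r15 ⇒ H
  [7] b1 r11: no row ⇒ E
  [8] b1 r15: had r11 ⇒ C
  [9] b0 r15: had r15 ⇒ H
  [10] b1 r15: had r15 ⇒ H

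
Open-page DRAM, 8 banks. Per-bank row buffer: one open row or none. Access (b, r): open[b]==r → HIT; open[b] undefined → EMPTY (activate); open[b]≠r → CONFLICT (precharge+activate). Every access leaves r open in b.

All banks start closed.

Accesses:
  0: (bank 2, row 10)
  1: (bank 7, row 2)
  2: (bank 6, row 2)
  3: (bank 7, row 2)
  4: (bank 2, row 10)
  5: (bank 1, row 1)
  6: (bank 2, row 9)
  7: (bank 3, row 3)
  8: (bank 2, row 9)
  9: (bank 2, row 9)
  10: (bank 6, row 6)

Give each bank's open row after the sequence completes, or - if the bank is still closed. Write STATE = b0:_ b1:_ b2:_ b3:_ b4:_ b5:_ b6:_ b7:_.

STATE = b0:- b1:1 b2:9 b3:3 b4:- b5:- b6:6 b7:2

#0 (2,10) E
#1 (7,2) E
#2 (6,2) E
#3 (7,2) H  (was 2)
#4 (2,10) H  (was 10)
#5 (1,1) E
#6 (2,9) C  (was 10)
#7 (3,3) E
#8 (2,9) H  (was 9)
#9 (2,9) H  (was 9)
#10 (6,6) C  (was 2)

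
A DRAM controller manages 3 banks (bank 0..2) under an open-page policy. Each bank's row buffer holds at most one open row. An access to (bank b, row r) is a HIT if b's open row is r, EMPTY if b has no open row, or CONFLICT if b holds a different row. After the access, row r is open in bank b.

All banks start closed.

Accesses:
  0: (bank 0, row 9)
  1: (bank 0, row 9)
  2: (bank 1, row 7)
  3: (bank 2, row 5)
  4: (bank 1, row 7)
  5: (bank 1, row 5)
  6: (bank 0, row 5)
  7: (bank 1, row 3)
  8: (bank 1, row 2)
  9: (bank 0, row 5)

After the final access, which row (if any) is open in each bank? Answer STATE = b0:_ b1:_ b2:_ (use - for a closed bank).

STATE = b0:5 b1:2 b2:5

step 0: bank0 None->9 [EMPTY]
step 1: bank0 9->9 [HIT]
step 2: bank1 None->7 [EMPTY]
step 3: bank2 None->5 [EMPTY]
step 4: bank1 7->7 [HIT]
step 5: bank1 7->5 [CONFLICT]
step 6: bank0 9->5 [CONFLICT]
step 7: bank1 5->3 [CONFLICT]
step 8: bank1 3->2 [CONFLICT]
step 9: bank0 5->5 [HIT]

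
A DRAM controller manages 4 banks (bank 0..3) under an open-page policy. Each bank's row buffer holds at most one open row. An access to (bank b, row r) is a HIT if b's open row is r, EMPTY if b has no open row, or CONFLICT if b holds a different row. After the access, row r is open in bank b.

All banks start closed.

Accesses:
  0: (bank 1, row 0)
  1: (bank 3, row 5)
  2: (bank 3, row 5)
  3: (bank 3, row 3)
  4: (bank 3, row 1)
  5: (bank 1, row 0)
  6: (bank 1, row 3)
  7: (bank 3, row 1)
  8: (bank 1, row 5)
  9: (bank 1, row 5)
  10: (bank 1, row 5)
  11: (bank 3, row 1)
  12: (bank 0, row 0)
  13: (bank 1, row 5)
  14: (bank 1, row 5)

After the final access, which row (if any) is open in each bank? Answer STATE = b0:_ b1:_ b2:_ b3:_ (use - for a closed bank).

step 0: bank1 None->0 [EMPTY]
step 1: bank3 None->5 [EMPTY]
step 2: bank3 5->5 [HIT]
step 3: bank3 5->3 [CONFLICT]
step 4: bank3 3->1 [CONFLICT]
step 5: bank1 0->0 [HIT]
step 6: bank1 0->3 [CONFLICT]
step 7: bank3 1->1 [HIT]
step 8: bank1 3->5 [CONFLICT]
step 9: bank1 5->5 [HIT]
step 10: bank1 5->5 [HIT]
step 11: bank3 1->1 [HIT]
step 12: bank0 None->0 [EMPTY]
step 13: bank1 5->5 [HIT]
step 14: bank1 5->5 [HIT]

STATE = b0:0 b1:5 b2:- b3:1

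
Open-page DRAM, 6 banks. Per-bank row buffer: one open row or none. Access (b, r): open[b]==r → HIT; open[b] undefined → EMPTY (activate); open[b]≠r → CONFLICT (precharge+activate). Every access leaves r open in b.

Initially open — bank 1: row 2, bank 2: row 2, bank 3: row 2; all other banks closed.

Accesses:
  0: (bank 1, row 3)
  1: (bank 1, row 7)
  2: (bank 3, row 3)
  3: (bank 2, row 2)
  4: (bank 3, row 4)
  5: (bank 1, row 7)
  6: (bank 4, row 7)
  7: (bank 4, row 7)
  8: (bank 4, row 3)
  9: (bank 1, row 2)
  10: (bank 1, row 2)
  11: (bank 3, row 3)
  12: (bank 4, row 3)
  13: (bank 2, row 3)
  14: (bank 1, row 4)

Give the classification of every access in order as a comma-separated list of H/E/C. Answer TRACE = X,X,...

TRACE = C,C,C,H,C,H,E,H,C,C,H,C,H,C,C

step 0: bank1 2->3 [CONFLICT]
step 1: bank1 3->7 [CONFLICT]
step 2: bank3 2->3 [CONFLICT]
step 3: bank2 2->2 [HIT]
step 4: bank3 3->4 [CONFLICT]
step 5: bank1 7->7 [HIT]
step 6: bank4 None->7 [EMPTY]
step 7: bank4 7->7 [HIT]
step 8: bank4 7->3 [CONFLICT]
step 9: bank1 7->2 [CONFLICT]
step 10: bank1 2->2 [HIT]
step 11: bank3 4->3 [CONFLICT]
step 12: bank4 3->3 [HIT]
step 13: bank2 2->3 [CONFLICT]
step 14: bank1 2->4 [CONFLICT]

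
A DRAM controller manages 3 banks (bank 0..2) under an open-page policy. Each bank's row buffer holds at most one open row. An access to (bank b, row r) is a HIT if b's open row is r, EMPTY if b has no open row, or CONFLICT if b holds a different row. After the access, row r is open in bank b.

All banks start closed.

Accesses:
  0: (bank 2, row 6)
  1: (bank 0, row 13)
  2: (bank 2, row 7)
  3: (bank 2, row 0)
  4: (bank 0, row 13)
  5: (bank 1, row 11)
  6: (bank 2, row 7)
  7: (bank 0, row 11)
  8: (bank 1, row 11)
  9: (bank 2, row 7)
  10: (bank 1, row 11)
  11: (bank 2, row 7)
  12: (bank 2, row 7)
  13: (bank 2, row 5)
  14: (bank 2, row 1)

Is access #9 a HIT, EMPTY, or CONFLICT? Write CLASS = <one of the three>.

CLASS = HIT

0: bank 2 row 6 — prev None → EMPTY
1: bank 0 row 13 — prev None → EMPTY
2: bank 2 row 7 — prev 6 → CONFLICT
3: bank 2 row 0 — prev 7 → CONFLICT
4: bank 0 row 13 — prev 13 → HIT
5: bank 1 row 11 — prev None → EMPTY
6: bank 2 row 7 — prev 0 → CONFLICT
7: bank 0 row 11 — prev 13 → CONFLICT
8: bank 1 row 11 — prev 11 → HIT
9: bank 2 row 7 — prev 7 → HIT
10: bank 1 row 11 — prev 11 → HIT
11: bank 2 row 7 — prev 7 → HIT
12: bank 2 row 7 — prev 7 → HIT
13: bank 2 row 5 — prev 7 → CONFLICT
14: bank 2 row 1 — prev 5 → CONFLICT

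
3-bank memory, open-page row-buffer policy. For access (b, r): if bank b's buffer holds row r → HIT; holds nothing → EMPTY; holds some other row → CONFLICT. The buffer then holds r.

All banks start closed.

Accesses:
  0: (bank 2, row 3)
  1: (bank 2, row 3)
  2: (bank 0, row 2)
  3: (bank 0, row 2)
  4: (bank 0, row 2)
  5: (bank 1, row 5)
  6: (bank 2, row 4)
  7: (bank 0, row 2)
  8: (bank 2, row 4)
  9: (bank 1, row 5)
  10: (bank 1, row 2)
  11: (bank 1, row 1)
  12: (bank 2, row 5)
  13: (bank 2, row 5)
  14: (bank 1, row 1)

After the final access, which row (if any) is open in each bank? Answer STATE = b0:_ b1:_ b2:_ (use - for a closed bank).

STATE = b0:2 b1:1 b2:5

step 0: bank2 None->3 [EMPTY]
step 1: bank2 3->3 [HIT]
step 2: bank0 None->2 [EMPTY]
step 3: bank0 2->2 [HIT]
step 4: bank0 2->2 [HIT]
step 5: bank1 None->5 [EMPTY]
step 6: bank2 3->4 [CONFLICT]
step 7: bank0 2->2 [HIT]
step 8: bank2 4->4 [HIT]
step 9: bank1 5->5 [HIT]
step 10: bank1 5->2 [CONFLICT]
step 11: bank1 2->1 [CONFLICT]
step 12: bank2 4->5 [CONFLICT]
step 13: bank2 5->5 [HIT]
step 14: bank1 1->1 [HIT]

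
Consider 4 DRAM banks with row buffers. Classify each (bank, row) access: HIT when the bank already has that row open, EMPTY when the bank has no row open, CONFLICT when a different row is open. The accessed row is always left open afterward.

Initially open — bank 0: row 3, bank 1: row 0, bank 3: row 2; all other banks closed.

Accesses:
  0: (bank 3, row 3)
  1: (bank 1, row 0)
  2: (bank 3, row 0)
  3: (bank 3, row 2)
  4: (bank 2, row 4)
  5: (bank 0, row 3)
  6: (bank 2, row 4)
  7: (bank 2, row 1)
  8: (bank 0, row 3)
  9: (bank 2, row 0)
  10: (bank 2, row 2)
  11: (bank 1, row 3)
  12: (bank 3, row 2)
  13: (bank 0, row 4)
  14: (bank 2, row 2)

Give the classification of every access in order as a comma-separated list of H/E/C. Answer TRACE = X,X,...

0: bank 3 row 3 — prev 2 → CONFLICT
1: bank 1 row 0 — prev 0 → HIT
2: bank 3 row 0 — prev 3 → CONFLICT
3: bank 3 row 2 — prev 0 → CONFLICT
4: bank 2 row 4 — prev None → EMPTY
5: bank 0 row 3 — prev 3 → HIT
6: bank 2 row 4 — prev 4 → HIT
7: bank 2 row 1 — prev 4 → CONFLICT
8: bank 0 row 3 — prev 3 → HIT
9: bank 2 row 0 — prev 1 → CONFLICT
10: bank 2 row 2 — prev 0 → CONFLICT
11: bank 1 row 3 — prev 0 → CONFLICT
12: bank 3 row 2 — prev 2 → HIT
13: bank 0 row 4 — prev 3 → CONFLICT
14: bank 2 row 2 — prev 2 → HIT

TRACE = C,H,C,C,E,H,H,C,H,C,C,C,H,C,H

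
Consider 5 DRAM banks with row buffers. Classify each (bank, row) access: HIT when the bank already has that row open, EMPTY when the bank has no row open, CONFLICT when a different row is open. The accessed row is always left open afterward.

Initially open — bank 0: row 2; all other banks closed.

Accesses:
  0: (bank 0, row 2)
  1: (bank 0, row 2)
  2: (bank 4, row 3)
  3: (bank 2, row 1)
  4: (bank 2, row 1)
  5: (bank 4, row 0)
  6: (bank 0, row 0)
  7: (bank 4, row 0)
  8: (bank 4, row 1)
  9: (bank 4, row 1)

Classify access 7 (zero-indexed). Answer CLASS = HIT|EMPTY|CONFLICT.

step 0: bank0 2->2 [HIT]
step 1: bank0 2->2 [HIT]
step 2: bank4 None->3 [EMPTY]
step 3: bank2 None->1 [EMPTY]
step 4: bank2 1->1 [HIT]
step 5: bank4 3->0 [CONFLICT]
step 6: bank0 2->0 [CONFLICT]
step 7: bank4 0->0 [HIT]
step 8: bank4 0->1 [CONFLICT]
step 9: bank4 1->1 [HIT]

CLASS = HIT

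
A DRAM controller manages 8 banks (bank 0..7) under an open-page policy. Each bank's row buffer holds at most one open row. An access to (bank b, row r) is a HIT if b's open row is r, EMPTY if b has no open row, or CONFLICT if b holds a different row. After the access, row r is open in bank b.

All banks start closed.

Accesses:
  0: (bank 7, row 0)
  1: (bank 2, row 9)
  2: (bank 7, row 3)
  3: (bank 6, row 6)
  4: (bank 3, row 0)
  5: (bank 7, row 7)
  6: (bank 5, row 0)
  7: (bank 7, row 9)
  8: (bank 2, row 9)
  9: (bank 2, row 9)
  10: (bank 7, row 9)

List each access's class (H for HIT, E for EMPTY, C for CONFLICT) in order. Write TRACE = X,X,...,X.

#0 (7,0) E
#1 (2,9) E
#2 (7,3) C  (was 0)
#3 (6,6) E
#4 (3,0) E
#5 (7,7) C  (was 3)
#6 (5,0) E
#7 (7,9) C  (was 7)
#8 (2,9) H  (was 9)
#9 (2,9) H  (was 9)
#10 (7,9) H  (was 9)

TRACE = E,E,C,E,E,C,E,C,H,H,H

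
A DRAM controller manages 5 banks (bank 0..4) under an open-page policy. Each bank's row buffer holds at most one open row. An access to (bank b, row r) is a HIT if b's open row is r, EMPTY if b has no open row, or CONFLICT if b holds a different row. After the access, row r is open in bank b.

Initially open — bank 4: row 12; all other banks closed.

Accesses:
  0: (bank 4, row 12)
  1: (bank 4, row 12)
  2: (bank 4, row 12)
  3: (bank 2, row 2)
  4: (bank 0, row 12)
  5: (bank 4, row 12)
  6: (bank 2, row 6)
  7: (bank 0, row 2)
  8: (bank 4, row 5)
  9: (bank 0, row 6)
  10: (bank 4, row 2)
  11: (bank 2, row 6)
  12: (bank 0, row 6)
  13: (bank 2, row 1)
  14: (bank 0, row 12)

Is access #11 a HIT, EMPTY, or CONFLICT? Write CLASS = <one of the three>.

  [0] b4 r12: had r12 ⇒ H
  [1] b4 r12: had r12 ⇒ H
  [2] b4 r12: had r12 ⇒ H
  [3] b2 r2: no row ⇒ E
  [4] b0 r12: no row ⇒ E
  [5] b4 r12: had r12 ⇒ H
  [6] b2 r6: had r2 ⇒ C
  [7] b0 r2: had r12 ⇒ C
  [8] b4 r5: had r12 ⇒ C
  [9] b0 r6: had r2 ⇒ C
  [10] b4 r2: had r5 ⇒ C
  [11] b2 r6: had r6 ⇒ H
  [12] b0 r6: had r6 ⇒ H
  [13] b2 r1: had r6 ⇒ C
  [14] b0 r12: had r6 ⇒ C

CLASS = HIT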